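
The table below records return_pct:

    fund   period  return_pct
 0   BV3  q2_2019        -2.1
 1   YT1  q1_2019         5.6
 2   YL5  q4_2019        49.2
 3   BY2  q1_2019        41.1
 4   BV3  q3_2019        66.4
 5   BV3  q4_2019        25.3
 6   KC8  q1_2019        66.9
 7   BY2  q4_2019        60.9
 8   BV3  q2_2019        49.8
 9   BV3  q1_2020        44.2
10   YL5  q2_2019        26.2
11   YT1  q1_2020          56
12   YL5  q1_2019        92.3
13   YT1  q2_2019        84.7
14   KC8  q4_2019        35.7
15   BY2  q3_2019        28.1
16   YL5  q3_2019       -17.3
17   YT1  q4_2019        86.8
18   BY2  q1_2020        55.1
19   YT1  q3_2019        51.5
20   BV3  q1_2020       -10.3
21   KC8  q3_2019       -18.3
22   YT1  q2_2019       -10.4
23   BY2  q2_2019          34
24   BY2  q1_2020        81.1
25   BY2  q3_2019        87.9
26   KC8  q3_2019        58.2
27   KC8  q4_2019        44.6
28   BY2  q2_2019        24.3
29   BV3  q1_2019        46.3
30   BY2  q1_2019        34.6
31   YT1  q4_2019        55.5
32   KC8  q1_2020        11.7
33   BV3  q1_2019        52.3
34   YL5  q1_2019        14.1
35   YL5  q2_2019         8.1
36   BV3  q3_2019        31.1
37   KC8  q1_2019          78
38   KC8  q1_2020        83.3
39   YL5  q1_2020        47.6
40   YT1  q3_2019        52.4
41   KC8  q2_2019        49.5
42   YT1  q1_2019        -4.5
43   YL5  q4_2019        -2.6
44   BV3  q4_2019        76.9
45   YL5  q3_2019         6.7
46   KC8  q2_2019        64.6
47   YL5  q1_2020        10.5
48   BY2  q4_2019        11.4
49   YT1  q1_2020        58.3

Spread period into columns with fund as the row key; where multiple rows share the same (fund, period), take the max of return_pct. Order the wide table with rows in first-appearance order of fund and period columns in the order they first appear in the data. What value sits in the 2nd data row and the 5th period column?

58.3

With rows in first-appearance order of fund, row 2 is fund=YT1. period columns in first-appearance order: q2_2019, q1_2019, q4_2019, q3_2019, q1_2020; column 5 is q1_2020.
Long rows with fund=YT1, period=q1_2020: max(56, 58.3) = 58.3.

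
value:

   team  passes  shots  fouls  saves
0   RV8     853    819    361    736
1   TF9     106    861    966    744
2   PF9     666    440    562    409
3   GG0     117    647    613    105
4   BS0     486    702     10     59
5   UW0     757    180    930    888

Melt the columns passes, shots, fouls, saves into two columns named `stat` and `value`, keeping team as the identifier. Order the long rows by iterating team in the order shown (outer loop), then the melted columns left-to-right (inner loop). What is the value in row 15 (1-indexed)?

613

24 rows total (6 × 4). Row 15: index ⌊(15-1)/4⌋ = 3 into team → GG0; (15-1) mod 4 = 2 into the melted columns → fouls.
So row 15 is (GG0, fouls, 613); value = 613.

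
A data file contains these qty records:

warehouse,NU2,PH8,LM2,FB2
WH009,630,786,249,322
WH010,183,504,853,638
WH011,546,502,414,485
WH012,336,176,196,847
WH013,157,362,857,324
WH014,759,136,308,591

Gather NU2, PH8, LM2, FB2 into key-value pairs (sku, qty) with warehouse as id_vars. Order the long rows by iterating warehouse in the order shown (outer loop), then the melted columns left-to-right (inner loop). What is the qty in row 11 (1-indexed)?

24 rows total (6 × 4). Row 11: index ⌊(11-1)/4⌋ = 2 into warehouse → WH011; (11-1) mod 4 = 2 into the melted columns → LM2.
So row 11 is (WH011, LM2, 414); qty = 414.

414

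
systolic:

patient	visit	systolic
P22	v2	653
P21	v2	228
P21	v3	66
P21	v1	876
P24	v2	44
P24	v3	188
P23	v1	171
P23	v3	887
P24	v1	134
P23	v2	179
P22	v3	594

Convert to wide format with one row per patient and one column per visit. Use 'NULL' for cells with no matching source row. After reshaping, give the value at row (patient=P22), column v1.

NULL

No long-format row has patient=P22 and visit=v1, so the cell is NULL.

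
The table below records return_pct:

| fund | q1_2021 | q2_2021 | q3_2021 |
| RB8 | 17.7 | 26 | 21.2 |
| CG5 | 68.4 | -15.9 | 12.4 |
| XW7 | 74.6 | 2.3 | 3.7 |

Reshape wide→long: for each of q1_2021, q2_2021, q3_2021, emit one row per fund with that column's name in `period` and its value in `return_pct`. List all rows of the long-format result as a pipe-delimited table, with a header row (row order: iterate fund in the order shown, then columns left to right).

Each (fund, column) pair becomes one row: 3 × 3 = 9 rows.
For example, (RB8, q1_2021) → return_pct=17.7.

| fund | period | return_pct |
| RB8 | q1_2021 | 17.7 |
| RB8 | q2_2021 | 26 |
| RB8 | q3_2021 | 21.2 |
| CG5 | q1_2021 | 68.4 |
| CG5 | q2_2021 | -15.9 |
| CG5 | q3_2021 | 12.4 |
| XW7 | q1_2021 | 74.6 |
| XW7 | q2_2021 | 2.3 |
| XW7 | q3_2021 | 3.7 |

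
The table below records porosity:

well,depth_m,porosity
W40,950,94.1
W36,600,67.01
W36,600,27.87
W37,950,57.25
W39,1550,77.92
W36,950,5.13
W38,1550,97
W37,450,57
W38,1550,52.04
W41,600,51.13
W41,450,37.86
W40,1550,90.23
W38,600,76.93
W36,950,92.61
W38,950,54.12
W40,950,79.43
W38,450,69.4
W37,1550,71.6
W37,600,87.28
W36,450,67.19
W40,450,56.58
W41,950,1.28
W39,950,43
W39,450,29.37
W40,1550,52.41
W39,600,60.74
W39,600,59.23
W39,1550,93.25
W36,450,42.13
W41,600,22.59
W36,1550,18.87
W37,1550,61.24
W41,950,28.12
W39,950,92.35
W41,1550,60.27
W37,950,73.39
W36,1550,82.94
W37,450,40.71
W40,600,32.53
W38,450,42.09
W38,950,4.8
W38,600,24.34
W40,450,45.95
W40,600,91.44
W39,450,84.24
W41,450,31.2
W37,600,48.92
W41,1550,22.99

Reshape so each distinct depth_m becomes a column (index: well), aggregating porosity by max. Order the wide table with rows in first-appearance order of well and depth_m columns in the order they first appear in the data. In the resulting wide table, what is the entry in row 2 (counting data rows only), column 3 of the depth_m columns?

82.94

With rows in first-appearance order of well, row 2 is well=W36. depth_m columns in first-appearance order: 950, 600, 1550, 450; column 3 is 1550.
Long rows with well=W36, depth_m=1550: max(18.87, 82.94) = 82.94.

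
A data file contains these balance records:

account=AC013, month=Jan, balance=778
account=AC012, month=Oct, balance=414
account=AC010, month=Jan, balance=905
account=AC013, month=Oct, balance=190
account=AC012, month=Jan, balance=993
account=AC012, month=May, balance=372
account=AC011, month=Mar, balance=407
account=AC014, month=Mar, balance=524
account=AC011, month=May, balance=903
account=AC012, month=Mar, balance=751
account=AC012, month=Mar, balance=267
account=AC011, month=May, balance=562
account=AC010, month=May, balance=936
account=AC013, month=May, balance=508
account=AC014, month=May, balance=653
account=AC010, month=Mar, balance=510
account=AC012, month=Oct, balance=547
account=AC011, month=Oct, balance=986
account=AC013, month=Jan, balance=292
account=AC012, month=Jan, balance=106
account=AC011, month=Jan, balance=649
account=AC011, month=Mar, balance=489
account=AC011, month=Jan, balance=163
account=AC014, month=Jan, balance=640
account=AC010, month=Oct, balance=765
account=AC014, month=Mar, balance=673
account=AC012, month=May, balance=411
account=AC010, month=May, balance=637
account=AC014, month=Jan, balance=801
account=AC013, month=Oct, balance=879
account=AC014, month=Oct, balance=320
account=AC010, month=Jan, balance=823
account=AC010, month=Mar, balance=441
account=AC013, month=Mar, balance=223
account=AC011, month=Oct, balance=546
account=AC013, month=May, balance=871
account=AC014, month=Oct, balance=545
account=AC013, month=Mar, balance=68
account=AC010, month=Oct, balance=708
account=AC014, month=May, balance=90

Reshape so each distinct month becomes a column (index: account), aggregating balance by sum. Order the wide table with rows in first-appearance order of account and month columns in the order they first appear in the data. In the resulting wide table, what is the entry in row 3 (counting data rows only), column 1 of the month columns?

With rows in first-appearance order of account, row 3 is account=AC010. month columns in first-appearance order: Jan, Oct, May, Mar; column 1 is Jan.
Long rows with account=AC010, month=Jan: 905 + 823 = 1728.

1728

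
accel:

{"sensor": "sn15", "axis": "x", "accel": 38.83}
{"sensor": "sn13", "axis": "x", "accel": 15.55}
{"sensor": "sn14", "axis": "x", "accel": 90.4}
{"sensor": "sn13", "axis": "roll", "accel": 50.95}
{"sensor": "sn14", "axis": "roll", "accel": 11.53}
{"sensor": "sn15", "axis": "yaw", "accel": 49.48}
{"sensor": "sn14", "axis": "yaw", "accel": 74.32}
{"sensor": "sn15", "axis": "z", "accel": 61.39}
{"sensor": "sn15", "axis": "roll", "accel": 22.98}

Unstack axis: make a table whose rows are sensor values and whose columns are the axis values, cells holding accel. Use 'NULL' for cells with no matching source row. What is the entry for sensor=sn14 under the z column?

NULL

No long-format row has sensor=sn14 and axis=z, so the cell is NULL.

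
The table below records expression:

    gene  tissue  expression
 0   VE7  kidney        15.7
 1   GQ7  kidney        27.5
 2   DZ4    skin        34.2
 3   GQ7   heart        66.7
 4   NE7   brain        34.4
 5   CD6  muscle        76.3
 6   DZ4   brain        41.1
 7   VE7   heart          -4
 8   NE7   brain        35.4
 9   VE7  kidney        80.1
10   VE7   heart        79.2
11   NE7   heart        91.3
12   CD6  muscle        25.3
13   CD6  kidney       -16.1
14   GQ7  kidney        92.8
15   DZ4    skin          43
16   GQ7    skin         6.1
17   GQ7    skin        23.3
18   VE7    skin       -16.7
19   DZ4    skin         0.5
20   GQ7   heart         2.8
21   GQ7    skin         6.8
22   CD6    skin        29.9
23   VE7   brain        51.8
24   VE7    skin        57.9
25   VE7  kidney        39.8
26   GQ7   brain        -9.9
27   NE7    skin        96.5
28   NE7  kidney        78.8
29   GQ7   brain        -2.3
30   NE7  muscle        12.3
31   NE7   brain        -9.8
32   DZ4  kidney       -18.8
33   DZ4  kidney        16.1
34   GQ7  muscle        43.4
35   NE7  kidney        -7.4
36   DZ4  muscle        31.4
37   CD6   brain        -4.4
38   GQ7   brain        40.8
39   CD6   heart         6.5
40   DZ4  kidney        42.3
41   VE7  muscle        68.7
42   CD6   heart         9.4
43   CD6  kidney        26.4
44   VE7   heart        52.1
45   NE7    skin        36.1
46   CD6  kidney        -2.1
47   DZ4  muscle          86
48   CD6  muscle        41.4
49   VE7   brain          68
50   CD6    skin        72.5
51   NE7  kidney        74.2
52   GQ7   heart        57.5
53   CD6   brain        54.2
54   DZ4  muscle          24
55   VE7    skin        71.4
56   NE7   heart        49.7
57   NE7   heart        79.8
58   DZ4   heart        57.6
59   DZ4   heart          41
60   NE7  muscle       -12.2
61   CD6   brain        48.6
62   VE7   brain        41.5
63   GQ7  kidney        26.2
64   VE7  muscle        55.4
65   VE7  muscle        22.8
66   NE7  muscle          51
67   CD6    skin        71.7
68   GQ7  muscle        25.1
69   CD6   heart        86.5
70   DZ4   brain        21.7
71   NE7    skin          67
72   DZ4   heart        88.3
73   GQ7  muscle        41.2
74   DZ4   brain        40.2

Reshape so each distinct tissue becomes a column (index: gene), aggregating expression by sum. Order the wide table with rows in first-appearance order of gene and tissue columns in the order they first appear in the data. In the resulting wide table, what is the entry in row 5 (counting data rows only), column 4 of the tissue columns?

With rows in first-appearance order of gene, row 5 is gene=CD6. tissue columns in first-appearance order: kidney, skin, heart, brain, muscle; column 4 is brain.
Long rows with gene=CD6, tissue=brain: -4.4 + 54.2 + 48.6 = 98.4.

98.4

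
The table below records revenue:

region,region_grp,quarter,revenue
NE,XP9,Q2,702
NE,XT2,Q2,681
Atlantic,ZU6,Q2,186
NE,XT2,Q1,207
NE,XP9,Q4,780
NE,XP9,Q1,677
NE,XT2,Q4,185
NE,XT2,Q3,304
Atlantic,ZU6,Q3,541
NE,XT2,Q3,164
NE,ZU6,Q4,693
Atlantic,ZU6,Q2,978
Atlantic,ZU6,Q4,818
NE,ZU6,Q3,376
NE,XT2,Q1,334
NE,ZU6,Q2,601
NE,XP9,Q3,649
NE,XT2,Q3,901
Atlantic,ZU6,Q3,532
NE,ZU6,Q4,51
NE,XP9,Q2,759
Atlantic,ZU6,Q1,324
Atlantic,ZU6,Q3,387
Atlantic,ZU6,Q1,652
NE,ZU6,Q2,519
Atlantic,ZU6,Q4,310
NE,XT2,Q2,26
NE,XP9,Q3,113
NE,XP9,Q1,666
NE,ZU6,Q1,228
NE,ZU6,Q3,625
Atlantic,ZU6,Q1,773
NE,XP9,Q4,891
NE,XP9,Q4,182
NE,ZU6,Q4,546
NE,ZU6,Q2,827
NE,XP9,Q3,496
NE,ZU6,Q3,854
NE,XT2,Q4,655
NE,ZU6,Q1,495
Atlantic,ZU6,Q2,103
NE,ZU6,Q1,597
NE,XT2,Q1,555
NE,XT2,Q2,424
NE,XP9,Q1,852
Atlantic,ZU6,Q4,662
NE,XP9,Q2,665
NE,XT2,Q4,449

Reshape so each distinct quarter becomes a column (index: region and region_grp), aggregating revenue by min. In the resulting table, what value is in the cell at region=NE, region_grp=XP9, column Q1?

666

Rows with region=NE, region_grp=XP9 and quarter=Q1: revenue values are 677, 666, 852.
min(677, 666, 852) = 666.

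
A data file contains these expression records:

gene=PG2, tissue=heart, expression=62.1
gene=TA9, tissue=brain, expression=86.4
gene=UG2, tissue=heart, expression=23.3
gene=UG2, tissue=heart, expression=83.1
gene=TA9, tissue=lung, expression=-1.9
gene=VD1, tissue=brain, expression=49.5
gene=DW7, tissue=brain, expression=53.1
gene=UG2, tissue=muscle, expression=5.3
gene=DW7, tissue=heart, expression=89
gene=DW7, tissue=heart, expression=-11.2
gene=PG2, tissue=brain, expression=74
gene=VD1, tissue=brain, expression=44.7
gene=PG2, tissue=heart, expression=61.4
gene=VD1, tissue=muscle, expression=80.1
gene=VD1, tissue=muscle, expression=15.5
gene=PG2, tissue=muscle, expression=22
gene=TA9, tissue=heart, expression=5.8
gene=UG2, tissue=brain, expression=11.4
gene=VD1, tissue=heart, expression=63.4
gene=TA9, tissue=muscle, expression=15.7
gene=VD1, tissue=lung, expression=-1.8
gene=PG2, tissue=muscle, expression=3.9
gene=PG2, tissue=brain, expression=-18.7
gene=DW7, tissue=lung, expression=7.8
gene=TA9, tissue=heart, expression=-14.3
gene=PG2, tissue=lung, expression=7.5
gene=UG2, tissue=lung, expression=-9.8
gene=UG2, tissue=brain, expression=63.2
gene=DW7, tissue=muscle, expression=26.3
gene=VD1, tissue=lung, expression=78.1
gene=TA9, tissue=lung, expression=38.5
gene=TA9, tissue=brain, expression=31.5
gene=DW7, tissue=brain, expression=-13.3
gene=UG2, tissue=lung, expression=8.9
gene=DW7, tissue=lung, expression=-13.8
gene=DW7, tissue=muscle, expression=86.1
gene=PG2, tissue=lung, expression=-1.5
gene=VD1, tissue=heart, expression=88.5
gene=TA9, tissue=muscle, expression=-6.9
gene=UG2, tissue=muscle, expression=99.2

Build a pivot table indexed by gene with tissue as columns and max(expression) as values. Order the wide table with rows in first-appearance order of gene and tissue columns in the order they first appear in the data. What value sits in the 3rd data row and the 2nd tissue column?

With rows in first-appearance order of gene, row 3 is gene=UG2. tissue columns in first-appearance order: heart, brain, lung, muscle; column 2 is brain.
Long rows with gene=UG2, tissue=brain: max(11.4, 63.2) = 63.2.

63.2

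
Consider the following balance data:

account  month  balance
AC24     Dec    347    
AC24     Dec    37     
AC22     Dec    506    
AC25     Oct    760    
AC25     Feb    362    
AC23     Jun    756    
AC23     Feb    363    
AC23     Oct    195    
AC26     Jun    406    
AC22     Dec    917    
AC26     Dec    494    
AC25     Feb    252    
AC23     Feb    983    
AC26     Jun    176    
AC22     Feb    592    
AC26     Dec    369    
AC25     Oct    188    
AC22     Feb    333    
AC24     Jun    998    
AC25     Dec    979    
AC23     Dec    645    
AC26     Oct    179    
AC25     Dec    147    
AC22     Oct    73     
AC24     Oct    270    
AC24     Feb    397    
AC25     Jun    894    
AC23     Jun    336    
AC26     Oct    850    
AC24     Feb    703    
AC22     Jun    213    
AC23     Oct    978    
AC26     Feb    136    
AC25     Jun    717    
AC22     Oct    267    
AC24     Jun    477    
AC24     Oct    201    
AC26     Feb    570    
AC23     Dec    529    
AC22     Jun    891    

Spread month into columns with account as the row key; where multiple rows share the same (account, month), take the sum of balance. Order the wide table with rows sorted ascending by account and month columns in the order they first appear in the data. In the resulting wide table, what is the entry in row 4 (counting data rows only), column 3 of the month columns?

614

With rows sorted ascending by account, row 4 is account=AC25. month columns in first-appearance order: Dec, Oct, Feb, Jun; column 3 is Feb.
Long rows with account=AC25, month=Feb: 362 + 252 = 614.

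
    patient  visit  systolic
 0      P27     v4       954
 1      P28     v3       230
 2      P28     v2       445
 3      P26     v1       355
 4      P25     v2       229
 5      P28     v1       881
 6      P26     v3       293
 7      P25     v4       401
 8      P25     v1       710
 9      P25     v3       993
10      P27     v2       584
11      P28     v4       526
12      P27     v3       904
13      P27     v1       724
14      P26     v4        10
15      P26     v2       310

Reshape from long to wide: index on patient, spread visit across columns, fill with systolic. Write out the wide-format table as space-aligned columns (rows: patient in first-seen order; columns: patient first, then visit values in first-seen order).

Columns: patient plus the 4 distinct visit values (v4, v3, v2, v1).
For example, row P27 column v4 takes systolic=954 from the long row (P27, v4).

patient  v4   v3   v2   v1 
P27      954  904  584  724
P28      526  230  445  881
P26      10   293  310  355
P25      401  993  229  710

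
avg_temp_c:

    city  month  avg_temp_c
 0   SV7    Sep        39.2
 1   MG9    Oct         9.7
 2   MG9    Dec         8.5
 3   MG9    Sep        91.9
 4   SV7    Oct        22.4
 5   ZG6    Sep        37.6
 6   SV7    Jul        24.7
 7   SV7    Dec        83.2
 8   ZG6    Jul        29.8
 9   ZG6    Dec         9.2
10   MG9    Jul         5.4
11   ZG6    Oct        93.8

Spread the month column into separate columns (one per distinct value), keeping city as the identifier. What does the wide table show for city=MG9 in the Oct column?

Wide layout: rows indexed by city, columns are the 4 distinct month values (Sep, Oct, Dec, Jul).
Cell (city=MG9, month=Oct) draws from the long row where city=MG9 and month=Oct, which has avg_temp_c=9.7.

9.7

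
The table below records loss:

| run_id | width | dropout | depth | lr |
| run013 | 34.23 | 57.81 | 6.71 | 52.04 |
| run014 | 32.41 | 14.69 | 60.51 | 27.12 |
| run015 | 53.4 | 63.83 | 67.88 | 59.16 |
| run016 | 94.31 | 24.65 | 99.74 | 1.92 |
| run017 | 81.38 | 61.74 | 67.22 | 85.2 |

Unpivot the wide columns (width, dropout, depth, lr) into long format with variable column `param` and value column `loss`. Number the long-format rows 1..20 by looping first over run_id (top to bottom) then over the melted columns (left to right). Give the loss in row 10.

20 rows total (5 × 4). Row 10: index ⌊(10-1)/4⌋ = 2 into run_id → run015; (10-1) mod 4 = 1 into the melted columns → dropout.
So row 10 is (run015, dropout, 63.83); loss = 63.83.

63.83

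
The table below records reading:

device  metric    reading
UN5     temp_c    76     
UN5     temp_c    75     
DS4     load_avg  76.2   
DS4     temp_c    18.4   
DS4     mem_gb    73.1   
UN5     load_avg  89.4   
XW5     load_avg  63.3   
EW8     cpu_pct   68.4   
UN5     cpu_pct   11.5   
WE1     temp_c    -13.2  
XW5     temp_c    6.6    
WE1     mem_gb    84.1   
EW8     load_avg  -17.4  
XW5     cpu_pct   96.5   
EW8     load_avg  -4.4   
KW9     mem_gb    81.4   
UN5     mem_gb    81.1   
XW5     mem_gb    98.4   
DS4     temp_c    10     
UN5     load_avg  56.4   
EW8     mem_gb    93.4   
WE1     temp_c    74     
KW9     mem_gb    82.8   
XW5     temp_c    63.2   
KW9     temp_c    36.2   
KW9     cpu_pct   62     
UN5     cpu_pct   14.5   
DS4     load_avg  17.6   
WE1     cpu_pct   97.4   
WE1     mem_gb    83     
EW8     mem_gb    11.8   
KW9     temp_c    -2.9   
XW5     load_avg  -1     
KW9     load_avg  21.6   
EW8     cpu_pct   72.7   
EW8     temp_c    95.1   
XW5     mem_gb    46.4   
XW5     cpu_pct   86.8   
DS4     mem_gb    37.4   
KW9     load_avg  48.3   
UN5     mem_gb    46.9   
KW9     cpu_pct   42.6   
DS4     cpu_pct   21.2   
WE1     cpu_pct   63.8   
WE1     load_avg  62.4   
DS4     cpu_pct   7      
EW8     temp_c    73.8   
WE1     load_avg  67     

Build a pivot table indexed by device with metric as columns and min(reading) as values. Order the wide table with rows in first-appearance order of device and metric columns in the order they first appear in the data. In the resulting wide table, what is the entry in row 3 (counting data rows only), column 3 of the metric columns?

With rows in first-appearance order of device, row 3 is device=XW5. metric columns in first-appearance order: temp_c, load_avg, mem_gb, cpu_pct; column 3 is mem_gb.
Long rows with device=XW5, metric=mem_gb: min(98.4, 46.4) = 46.4.

46.4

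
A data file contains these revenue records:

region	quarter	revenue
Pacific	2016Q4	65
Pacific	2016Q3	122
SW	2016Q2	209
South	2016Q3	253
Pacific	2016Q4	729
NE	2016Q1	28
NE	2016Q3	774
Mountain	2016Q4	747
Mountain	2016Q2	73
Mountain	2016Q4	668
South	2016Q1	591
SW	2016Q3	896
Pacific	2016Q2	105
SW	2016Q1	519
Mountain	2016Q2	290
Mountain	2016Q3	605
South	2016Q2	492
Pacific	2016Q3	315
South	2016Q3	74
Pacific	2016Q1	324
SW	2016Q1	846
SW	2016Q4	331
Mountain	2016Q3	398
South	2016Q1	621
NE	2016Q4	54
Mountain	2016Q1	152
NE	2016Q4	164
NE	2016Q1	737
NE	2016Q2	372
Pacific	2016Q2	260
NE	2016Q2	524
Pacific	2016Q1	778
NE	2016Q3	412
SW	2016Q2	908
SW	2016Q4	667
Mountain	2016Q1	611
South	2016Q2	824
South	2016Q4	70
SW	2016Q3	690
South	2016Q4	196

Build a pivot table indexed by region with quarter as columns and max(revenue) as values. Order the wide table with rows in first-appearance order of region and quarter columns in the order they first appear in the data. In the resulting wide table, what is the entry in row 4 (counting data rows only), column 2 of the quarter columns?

With rows in first-appearance order of region, row 4 is region=NE. quarter columns in first-appearance order: 2016Q4, 2016Q3, 2016Q2, 2016Q1; column 2 is 2016Q3.
Long rows with region=NE, quarter=2016Q3: max(774, 412) = 774.

774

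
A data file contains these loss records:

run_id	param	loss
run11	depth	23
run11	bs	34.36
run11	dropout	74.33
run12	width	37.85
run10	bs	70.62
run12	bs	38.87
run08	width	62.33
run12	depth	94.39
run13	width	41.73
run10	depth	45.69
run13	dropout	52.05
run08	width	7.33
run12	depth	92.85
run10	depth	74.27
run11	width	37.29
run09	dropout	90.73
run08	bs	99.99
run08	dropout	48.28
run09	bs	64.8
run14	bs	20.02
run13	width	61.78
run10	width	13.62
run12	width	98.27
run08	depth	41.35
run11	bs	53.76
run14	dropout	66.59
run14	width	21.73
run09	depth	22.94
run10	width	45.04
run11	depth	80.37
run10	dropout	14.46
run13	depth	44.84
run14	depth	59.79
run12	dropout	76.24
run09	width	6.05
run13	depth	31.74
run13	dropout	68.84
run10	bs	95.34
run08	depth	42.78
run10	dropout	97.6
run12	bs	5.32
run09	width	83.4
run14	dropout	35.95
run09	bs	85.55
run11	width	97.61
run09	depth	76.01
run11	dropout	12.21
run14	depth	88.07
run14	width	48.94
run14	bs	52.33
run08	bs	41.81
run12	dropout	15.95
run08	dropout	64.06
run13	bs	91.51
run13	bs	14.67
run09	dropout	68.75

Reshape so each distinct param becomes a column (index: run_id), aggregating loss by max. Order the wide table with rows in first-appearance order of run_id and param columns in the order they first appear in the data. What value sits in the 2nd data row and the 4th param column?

98.27

With rows in first-appearance order of run_id, row 2 is run_id=run12. param columns in first-appearance order: depth, bs, dropout, width; column 4 is width.
Long rows with run_id=run12, param=width: max(37.85, 98.27) = 98.27.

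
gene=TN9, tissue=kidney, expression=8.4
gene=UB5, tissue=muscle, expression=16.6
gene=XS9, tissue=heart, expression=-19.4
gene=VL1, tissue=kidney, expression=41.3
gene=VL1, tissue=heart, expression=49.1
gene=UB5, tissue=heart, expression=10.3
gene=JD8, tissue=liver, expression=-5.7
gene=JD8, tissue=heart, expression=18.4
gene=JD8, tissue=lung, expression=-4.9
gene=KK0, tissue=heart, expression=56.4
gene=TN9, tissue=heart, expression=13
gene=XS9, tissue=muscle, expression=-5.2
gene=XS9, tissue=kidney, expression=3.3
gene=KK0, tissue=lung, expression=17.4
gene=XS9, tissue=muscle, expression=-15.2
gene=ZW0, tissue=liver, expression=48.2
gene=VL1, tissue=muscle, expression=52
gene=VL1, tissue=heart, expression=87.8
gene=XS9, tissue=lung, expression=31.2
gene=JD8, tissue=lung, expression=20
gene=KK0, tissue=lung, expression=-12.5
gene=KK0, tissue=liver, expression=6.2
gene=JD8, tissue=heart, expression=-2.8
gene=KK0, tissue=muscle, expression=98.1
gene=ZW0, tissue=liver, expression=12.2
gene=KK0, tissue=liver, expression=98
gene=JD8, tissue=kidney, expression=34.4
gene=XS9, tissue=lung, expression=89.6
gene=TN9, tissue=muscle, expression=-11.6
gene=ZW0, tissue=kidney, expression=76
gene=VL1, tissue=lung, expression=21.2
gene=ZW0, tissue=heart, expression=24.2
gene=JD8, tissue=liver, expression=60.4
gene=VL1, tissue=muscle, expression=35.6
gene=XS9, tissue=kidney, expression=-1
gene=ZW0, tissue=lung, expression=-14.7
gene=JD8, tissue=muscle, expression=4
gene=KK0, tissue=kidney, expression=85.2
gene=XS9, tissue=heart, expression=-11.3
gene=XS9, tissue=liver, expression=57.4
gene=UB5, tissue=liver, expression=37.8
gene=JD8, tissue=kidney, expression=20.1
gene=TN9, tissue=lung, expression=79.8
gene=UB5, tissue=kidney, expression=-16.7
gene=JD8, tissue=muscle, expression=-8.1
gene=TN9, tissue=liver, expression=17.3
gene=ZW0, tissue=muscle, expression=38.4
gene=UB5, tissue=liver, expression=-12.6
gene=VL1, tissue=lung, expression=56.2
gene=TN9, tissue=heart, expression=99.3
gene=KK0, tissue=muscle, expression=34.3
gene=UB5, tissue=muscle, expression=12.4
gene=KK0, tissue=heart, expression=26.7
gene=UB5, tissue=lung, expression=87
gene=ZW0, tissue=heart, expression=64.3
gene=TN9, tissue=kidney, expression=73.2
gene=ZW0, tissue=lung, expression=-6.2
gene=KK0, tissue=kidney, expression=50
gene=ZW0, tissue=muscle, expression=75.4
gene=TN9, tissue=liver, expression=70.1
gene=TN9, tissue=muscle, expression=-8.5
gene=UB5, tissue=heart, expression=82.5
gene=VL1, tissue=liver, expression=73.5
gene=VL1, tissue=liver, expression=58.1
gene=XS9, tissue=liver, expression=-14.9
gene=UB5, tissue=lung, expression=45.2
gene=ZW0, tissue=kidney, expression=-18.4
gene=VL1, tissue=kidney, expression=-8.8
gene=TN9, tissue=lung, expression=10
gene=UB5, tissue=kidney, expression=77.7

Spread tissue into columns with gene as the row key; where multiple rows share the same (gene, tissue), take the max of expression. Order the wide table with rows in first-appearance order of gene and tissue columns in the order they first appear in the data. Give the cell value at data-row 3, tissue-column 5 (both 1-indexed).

With rows in first-appearance order of gene, row 3 is gene=XS9. tissue columns in first-appearance order: kidney, muscle, heart, liver, lung; column 5 is lung.
Long rows with gene=XS9, tissue=lung: max(31.2, 89.6) = 89.6.

89.6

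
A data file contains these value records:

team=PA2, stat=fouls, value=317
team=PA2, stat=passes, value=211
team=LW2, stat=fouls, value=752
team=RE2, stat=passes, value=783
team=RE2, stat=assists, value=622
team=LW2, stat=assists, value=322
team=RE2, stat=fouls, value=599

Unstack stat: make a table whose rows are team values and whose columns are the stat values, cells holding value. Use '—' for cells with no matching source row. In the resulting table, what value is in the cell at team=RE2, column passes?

783

The long row with team=RE2, stat=passes has value=783.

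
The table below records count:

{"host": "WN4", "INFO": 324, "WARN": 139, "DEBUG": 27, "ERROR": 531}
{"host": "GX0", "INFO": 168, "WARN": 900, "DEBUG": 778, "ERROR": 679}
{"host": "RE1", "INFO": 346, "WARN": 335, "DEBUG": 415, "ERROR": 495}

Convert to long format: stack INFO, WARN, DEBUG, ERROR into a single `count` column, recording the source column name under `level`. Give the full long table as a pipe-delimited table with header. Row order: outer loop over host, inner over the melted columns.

Each (host, column) pair becomes one row: 3 × 4 = 12 rows.
For example, (WN4, INFO) → count=324.

| host | level | count |
| WN4 | INFO | 324 |
| WN4 | WARN | 139 |
| WN4 | DEBUG | 27 |
| WN4 | ERROR | 531 |
| GX0 | INFO | 168 |
| GX0 | WARN | 900 |
| GX0 | DEBUG | 778 |
| GX0 | ERROR | 679 |
| RE1 | INFO | 346 |
| RE1 | WARN | 335 |
| RE1 | DEBUG | 415 |
| RE1 | ERROR | 495 |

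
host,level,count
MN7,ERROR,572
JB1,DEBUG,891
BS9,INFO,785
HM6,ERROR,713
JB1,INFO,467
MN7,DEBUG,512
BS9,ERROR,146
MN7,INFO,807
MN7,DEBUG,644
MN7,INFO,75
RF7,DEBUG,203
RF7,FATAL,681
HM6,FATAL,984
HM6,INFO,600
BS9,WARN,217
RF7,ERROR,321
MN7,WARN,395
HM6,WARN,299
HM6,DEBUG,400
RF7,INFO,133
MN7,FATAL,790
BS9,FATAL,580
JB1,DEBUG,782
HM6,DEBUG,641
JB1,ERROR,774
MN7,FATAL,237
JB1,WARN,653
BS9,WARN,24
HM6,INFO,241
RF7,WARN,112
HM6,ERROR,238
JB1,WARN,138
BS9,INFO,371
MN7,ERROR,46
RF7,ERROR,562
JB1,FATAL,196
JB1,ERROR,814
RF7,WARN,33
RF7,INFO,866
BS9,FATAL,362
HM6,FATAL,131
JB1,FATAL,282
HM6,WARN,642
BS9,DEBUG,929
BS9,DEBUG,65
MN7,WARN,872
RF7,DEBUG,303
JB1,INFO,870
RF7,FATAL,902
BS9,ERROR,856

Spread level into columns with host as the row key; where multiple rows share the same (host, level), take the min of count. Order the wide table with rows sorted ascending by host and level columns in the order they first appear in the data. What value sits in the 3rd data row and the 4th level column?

196

With rows sorted ascending by host, row 3 is host=JB1. level columns in first-appearance order: ERROR, DEBUG, INFO, FATAL, WARN; column 4 is FATAL.
Long rows with host=JB1, level=FATAL: min(196, 282) = 196.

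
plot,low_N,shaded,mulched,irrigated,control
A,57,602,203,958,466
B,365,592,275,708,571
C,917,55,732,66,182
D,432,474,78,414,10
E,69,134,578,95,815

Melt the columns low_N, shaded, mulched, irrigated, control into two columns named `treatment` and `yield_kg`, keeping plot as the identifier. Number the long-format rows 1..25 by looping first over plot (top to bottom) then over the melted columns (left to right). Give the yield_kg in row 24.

25 rows total (5 × 5). Row 24: index ⌊(24-1)/5⌋ = 4 into plot → E; (24-1) mod 5 = 3 into the melted columns → irrigated.
So row 24 is (E, irrigated, 95); yield_kg = 95.

95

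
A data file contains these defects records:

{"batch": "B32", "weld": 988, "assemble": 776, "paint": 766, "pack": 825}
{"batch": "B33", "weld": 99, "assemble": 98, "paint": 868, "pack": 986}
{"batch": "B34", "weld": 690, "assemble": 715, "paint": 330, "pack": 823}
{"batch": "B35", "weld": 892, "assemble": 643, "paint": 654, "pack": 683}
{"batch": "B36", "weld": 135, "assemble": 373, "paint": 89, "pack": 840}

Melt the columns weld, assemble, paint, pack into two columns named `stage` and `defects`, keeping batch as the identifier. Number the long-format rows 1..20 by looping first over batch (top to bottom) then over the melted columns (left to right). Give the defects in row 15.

20 rows total (5 × 4). Row 15: index ⌊(15-1)/4⌋ = 3 into batch → B35; (15-1) mod 4 = 2 into the melted columns → paint.
So row 15 is (B35, paint, 654); defects = 654.

654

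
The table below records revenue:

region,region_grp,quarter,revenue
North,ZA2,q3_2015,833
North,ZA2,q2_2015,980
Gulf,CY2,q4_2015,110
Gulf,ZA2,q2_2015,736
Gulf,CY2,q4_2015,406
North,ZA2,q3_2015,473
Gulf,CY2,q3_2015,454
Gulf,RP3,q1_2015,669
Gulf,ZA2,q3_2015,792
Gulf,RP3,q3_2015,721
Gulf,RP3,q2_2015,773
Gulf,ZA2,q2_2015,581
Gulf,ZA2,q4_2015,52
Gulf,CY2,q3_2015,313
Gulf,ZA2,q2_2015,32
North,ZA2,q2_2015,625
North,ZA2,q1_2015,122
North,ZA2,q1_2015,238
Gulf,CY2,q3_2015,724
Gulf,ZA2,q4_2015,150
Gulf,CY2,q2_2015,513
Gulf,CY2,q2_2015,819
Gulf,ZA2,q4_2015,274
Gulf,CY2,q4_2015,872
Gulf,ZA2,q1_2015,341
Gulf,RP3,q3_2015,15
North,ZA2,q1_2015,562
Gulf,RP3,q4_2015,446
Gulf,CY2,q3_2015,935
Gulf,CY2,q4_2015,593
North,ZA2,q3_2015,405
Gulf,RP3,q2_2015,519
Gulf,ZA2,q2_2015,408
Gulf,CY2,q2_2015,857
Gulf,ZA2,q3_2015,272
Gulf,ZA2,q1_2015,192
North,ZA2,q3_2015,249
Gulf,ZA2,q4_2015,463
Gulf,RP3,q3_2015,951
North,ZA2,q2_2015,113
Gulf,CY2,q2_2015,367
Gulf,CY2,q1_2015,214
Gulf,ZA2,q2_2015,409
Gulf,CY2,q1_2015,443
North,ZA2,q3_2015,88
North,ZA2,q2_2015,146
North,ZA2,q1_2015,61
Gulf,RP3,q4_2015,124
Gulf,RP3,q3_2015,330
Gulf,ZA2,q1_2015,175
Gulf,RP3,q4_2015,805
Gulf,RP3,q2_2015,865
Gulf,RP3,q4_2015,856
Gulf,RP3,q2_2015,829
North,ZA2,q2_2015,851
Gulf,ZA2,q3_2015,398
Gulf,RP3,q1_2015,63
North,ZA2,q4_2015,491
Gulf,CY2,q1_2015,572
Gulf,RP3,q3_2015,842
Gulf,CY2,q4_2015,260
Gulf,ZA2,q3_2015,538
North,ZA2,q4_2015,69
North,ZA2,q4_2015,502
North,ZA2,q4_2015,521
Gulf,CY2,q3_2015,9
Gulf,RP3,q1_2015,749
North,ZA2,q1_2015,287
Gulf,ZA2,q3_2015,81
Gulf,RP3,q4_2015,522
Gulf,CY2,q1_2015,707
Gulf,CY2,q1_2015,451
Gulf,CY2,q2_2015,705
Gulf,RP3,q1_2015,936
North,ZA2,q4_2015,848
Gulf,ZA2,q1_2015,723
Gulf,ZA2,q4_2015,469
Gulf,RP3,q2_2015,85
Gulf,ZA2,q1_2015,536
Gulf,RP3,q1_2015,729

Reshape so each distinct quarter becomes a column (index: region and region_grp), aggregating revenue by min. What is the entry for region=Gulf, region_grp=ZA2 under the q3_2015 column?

81

Rows with region=Gulf, region_grp=ZA2 and quarter=q3_2015: revenue values are 792, 272, 398, 538, 81.
min(792, 272, 398, 538, 81) = 81.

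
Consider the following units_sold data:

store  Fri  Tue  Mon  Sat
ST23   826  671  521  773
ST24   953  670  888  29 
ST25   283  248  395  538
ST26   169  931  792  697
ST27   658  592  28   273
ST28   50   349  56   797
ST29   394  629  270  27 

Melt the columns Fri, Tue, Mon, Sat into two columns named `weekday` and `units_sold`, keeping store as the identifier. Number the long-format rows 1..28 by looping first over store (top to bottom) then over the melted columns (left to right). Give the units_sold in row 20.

273

28 rows total (7 × 4). Row 20: index ⌊(20-1)/4⌋ = 4 into store → ST27; (20-1) mod 4 = 3 into the melted columns → Sat.
So row 20 is (ST27, Sat, 273); units_sold = 273.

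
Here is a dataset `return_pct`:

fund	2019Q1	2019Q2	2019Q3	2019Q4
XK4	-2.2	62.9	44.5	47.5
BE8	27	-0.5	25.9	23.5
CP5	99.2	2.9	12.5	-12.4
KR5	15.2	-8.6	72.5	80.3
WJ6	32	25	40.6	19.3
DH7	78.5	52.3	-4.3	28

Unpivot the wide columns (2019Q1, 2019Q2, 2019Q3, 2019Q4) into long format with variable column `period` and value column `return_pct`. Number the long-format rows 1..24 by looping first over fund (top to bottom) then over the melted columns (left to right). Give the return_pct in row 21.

78.5

24 rows total (6 × 4). Row 21: index ⌊(21-1)/4⌋ = 5 into fund → DH7; (21-1) mod 4 = 0 into the melted columns → 2019Q1.
So row 21 is (DH7, 2019Q1, 78.5); return_pct = 78.5.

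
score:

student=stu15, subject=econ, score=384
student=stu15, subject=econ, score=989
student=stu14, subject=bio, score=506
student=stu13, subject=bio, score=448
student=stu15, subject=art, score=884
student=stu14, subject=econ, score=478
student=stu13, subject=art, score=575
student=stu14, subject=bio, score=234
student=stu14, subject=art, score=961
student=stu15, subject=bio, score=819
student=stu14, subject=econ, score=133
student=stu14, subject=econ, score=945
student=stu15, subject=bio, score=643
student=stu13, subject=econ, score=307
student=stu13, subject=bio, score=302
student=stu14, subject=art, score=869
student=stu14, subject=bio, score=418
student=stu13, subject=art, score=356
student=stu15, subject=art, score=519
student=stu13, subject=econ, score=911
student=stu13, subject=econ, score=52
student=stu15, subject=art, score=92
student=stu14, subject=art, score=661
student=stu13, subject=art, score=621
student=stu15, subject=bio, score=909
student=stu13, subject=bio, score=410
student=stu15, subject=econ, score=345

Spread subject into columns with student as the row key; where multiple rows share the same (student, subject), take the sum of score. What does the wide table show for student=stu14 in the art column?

Rows with student=stu14 and subject=art: score values are 961, 869, 661.
961 + 869 + 661 = 2491.

2491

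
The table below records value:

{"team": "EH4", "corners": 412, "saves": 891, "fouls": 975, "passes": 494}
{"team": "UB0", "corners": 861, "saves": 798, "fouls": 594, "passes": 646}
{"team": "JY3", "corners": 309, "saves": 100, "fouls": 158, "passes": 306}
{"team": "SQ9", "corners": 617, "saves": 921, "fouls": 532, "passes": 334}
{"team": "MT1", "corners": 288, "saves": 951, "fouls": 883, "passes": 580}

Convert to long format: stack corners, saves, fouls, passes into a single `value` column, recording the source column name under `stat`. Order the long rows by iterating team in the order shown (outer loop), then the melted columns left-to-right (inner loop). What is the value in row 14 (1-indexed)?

20 rows total (5 × 4). Row 14: index ⌊(14-1)/4⌋ = 3 into team → SQ9; (14-1) mod 4 = 1 into the melted columns → saves.
So row 14 is (SQ9, saves, 921); value = 921.

921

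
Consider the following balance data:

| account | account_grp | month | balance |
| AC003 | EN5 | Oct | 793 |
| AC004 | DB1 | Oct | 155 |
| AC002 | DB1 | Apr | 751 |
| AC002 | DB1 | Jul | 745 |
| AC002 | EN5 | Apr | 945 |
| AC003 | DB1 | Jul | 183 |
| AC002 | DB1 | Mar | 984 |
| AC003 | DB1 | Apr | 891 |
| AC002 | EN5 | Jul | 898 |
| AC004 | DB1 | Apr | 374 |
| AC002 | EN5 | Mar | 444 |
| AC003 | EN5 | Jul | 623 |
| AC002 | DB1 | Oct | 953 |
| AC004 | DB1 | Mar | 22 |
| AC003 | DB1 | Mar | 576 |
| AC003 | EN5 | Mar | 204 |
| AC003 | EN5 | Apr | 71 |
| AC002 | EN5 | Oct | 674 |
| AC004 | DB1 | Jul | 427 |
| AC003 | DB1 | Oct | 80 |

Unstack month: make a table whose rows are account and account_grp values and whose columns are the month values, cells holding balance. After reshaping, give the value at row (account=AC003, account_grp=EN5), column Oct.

Wide layout: rows indexed by account and account_grp, columns are the 4 distinct month values (Oct, Apr, Jul, Mar).
Cell (account=AC003, account_grp=EN5, month=Oct) draws from the long row where account=AC003, account_grp=EN5 and month=Oct, which has balance=793.

793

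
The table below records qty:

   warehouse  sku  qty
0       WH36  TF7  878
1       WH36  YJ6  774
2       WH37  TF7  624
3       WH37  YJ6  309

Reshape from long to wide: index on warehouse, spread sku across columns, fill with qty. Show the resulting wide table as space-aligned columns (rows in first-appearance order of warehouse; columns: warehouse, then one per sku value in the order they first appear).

Columns: warehouse plus the 2 distinct sku values (TF7, YJ6).
For example, row WH36 column TF7 takes qty=878 from the long row (WH36, TF7).

warehouse  TF7  YJ6
WH36       878  774
WH37       624  309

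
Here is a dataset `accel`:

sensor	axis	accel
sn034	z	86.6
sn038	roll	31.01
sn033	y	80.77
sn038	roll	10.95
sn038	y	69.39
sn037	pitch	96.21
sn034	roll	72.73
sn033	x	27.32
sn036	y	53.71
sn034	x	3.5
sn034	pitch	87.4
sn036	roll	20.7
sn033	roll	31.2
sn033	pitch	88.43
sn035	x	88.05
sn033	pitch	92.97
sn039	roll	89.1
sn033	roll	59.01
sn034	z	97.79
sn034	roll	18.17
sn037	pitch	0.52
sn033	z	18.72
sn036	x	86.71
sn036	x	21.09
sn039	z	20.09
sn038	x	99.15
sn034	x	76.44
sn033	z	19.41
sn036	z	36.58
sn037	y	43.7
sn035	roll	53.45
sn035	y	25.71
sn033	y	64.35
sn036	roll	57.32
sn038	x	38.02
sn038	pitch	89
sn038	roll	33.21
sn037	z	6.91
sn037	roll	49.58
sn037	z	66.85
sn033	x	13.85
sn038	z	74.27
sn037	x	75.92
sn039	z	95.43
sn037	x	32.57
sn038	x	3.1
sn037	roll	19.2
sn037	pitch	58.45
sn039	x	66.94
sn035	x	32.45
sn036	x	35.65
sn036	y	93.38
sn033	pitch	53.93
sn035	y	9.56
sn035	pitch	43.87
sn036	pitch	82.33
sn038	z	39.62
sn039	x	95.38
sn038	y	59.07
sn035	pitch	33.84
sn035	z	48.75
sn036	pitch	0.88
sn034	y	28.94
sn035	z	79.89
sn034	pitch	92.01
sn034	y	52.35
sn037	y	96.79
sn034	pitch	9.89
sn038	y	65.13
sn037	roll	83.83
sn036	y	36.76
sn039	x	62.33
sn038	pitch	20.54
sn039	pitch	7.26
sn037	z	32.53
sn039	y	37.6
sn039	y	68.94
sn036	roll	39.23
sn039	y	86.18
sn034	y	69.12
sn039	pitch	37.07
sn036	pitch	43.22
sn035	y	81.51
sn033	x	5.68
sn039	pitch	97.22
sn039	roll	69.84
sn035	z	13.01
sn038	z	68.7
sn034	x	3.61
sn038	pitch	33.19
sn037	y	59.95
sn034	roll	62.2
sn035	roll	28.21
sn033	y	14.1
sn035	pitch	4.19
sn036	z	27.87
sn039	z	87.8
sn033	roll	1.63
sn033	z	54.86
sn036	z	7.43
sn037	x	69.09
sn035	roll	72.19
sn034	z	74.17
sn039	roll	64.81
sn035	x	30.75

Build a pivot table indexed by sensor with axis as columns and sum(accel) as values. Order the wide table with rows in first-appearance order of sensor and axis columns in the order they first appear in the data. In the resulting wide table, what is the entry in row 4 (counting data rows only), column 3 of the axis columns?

With rows in first-appearance order of sensor, row 4 is sensor=sn037. axis columns in first-appearance order: z, roll, y, pitch, x; column 3 is y.
Long rows with sensor=sn037, axis=y: 43.7 + 96.79 + 59.95 = 200.44.

200.44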